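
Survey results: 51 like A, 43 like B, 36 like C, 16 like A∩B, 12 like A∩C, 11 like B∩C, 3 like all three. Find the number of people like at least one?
94

|A∪B∪C| = 51+43+36-16-12-11+3 = 94.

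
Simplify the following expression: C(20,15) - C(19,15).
11,628

Solution: C(20,15) - C(19,15) = C(19,14) = 11,628.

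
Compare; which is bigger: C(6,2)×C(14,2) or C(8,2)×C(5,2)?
C(6,2)×C(14,2)

Explanation: C(6,2)×C(14,2)=1,365, C(8,2)×C(5,2)=280.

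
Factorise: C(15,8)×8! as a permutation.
P(15,8)

Solution: C(15,8)×8! = [15!/(8!(7)!)]×8! = 15!/(7)! = P(15,8) = 259,459,200.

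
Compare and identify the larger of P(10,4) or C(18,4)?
P(10,4)

Working:
P(10,4)=5,040, C(18,4)=3,060.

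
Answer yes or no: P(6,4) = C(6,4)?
P(6,4) = 360 but C(6,4) = 15; they differ by a factor of 4! = 24, so the statement does not hold.
Final answer: No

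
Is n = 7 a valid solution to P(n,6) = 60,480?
No

Reasoning: P(7,6) = 7·6·5·4·3·2 = 5,040, which does not equal 60,480.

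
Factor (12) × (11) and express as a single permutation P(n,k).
P(12,2) = 12!/(10)!

Product of 2 consecutive descending integers starting at 12: P(12,2) = 12!/10! = 132.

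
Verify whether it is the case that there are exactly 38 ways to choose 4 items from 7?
C(7,4) = 35 ≠ 38.

Answer: False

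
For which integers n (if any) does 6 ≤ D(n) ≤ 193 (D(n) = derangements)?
4, 5

Explanation: Using D(n) = (n−1)[D(n−1) + D(n−2)] with D(1)=0, D(2)=1: D(3)=2; D(4)=9; D(5)=44; D(6)=265. So valid n = 4, 5.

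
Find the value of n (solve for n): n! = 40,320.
8

Solution: n! is strictly increasing. 6! = 720, 7! = 5,040, 8! = 40,320 ✓. So n = 8.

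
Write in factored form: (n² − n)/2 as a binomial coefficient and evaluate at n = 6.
C(n,2); C(6,2) = 15

Solution: (n² − n)/2 = n(n−1)/2 = C(n,2). At n = 6: C(6,2) = 15.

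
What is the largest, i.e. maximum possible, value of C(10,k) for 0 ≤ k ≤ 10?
252

Maximum at k = 5: C(10,5) = 252.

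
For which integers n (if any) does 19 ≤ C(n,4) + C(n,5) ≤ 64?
6, 7

C(5,4)+C(5,5)=6; C(6,4)+C(6,5)=21; C(7,4)+C(7,5)=56; C(8,4)+C(8,5)=126. So valid n = 6, 7.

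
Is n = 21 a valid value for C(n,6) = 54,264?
Yes

Solution: C(21,6) = 21·20·19·18·17·16/6! = 39,070,080/720 = 54,264, which equals 54,264.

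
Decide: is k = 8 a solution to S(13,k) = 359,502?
No

S(13,8) = 8·S(12,8) + S(12,7) = 8·159,027 + 627,396 = 1,899,612, which does not equal 359,502.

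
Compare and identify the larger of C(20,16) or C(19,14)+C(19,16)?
C(19,14)+C(19,16)

C(20,16)=4,845; C(19,14)+C(19,16)=11,628+969=12,597.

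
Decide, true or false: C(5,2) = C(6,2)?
False

LHS = C(5,2) = 10; RHS = C(6,2) = 15. 10 ≠ 15, so the statement does not hold.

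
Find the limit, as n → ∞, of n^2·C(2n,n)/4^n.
C(2n,n) ~ 4^n/√(πn), so n^2·C(2n,n)/4^n ~ n^(2 − 1/2)/√π → ∞.
Final answer: ∞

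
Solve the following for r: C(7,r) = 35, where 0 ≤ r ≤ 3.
3

Working:
C(7,r) is increasing for 0 ≤ r ≤ 3. Stepping up (C(7,r+1) = C(7,r)·(7−r)/(r+1)): C(7,1) = 7, C(7,2) = 21, C(7,3) = 35 ✓. So r = 3.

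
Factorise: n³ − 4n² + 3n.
n³ − 4n² + 3n = n(n² − 4n + 3) = n(n − 1)(n − 3).
Final answer: n(n − 1)(n − 3)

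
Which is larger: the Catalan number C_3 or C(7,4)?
C(7,4)

C_3 = C(6,3)/(3+1) = 20/4 = 5; C(7,4) = 35.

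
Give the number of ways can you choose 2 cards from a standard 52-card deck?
1,326

Explanation: C(52,2) = 1,326.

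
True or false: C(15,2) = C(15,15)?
False

C(15,2) = 105 but C(15,15) = 1; symmetry gives C(15,2) = C(15,13), not C(15,15).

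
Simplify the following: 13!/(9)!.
17,160
This equals 13×12×...×10 = 17,160.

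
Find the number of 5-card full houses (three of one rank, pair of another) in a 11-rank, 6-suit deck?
Triple rank: 11. Triple suits: C(6,3)=20. Pair rank: 10. Pair suits: C(6,2)=15. Total: 33,000.
Final answer: 33,000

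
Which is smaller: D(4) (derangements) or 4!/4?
D(4) = (4-1)·[D(3) + D(2)] = 3·[2 + 1] = 9; 4!/4 = 24/4 = 6.

Answer: 4!/4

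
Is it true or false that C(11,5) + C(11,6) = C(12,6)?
True
Pascal's identity: LHS = 462 + 462 = 924; RHS = C(12,6) = 924. Both sides agree, so the statement holds.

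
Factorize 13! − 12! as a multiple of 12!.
12 × 12! = 5,748,019,200

Reasoning: 13! − 12! = 13·12! − 12! = (13 − 1)·12! = 12 × 12! = 5,748,019,200.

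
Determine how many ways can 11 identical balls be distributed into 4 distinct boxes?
364
C(11+4-1, 4-1) = C(14, 3) = 364.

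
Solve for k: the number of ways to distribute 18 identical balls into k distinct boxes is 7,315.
5

Stars and bars: the count is C(18+k−1, k−1), increasing in k. k=3: C(20,2) = 190, k=4: C(21,3) = 1,330, k=5: C(22,4) = 7,315 ✓. So k = 5.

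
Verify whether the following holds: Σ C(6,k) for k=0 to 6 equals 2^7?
False

Solution: Binomial theorem: Σ C(6,k) = (1+1)^6 = 2^6 = 64; RHS 2^7 = 128.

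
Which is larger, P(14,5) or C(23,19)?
P(14,5)

Explanation: P(14,5)=240,240, C(23,19)=8,855.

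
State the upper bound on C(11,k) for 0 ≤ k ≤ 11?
462

Maximum at k = 5 or k = 6: C(11,5) = 462.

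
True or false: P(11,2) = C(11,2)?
False
P(11,2) = 110 and C(11,2) = 55; P(n,r) = r! × C(n,r) so P > C whenever r ≥ 2.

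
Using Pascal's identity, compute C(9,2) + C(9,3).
120

Solution: C(9,2) + C(9,3) = C(10,3) = 120.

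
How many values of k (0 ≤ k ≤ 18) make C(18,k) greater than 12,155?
Row 18 is unimodal and symmetric about k=18/2. C(18,5)=8,568 ≤ 12,155; C(18,6)=18,564 > 12,155; by symmetry C(18,k) > 12,155 for k = 6..12. That's 12 - 6 + 1 = 7 values.
Final answer: 7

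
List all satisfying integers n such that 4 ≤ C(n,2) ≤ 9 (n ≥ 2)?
C(3,2)=3; C(4,2)=6; C(5,2)=10. So valid n = 4.

Answer: 4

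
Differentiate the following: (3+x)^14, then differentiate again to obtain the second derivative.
182(3+x)^12

Solution: First derivative: 14(3+x)^{13}. Second derivative: 14·13·(3+x)^{12} = 182(3+x)^{12}.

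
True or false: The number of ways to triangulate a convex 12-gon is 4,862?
False

Explanation: Triangulations of a convex 12-gon are counted by the Catalan number C_10: C_10 = C(20,10)/(10+1) = 184,756/11 = 16,796.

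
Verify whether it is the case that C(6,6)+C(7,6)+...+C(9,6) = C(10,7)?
True

Working:
Hockey stick identity gives Σ = C(10,7) = 120; RHS C(10,7) = 120.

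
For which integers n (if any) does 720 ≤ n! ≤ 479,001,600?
n! is strictly increasing; 6! = 720 and 12! = 479,001,600, so valid n = 6, 7, 8, 9, 10, 11, 12.
Final answer: 6, 7, 8, 9, 10, 11, 12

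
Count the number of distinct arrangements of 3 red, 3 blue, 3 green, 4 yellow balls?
1,201,200

Multinomial: 13!/(3! × 3! × 3! × 4!) = 1,201,200.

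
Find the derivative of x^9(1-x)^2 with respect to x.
9x^8(1-x)^2 - 2x^9(1-x)^1

Reasoning: Product rule: 9x^{8}(1-x)^{2} + x^9·(-2)(1-x)^{1}.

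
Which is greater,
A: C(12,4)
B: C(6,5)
A

Explanation: A=C(12,4)=495, B=C(6,5)=6.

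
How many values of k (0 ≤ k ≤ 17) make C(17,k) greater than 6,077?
8

Explanation: Row 17 is unimodal and symmetric about k=17/2. C(17,4)=2,380 ≤ 6,077; C(17,5)=6,188 > 6,077; by symmetry C(17,k) > 6,077 for k = 5..12. That's 12 - 5 + 1 = 8 values.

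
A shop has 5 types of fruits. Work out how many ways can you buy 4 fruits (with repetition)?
70

Working:
Stars and bars: C(4+5-1, 4) = C(8, 4) = 70.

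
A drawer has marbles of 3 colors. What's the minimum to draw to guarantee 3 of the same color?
7

Solution: Worst case: 2 of each = 6. One more: 7.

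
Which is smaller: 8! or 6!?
8!=40,320, 6!=720. 8! > 6!.

Answer: 6!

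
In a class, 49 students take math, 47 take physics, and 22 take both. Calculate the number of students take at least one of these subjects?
74

Reasoning: |A∪B| = |A|+|B|-|A∩B| = 49+47-22 = 74.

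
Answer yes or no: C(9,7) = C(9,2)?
Yes
Symmetry C(n,k) = C(n,n-k): C(9,7) = 36 and C(9,2) = 36. Both sides agree, so the statement holds.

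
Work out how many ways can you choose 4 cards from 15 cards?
1,365

C(15,4) = 15! / (4! × (15-4)!)
         = 15! / (4! × 11!)
         = 1,365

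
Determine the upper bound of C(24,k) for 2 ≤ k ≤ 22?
2,704,156

Working:
C(24,k) is maximised at the centre of the row: C(24,12) = 2,704,156.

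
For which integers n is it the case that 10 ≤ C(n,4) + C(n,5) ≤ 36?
6
C(5,4)+C(5,5)=6; C(6,4)+C(6,5)=21; C(7,4)+C(7,5)=56. So valid n = 6.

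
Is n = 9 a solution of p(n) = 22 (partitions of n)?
No

Pentagonal recurrence p(n) = p(n−1) + p(n−2) − p(n−5) − p(n−7) + …: p(9) = p(8) + p(7) − p(4) − p(2) = 22 + 15 − 5 − 2 = 30, which does not equal 22.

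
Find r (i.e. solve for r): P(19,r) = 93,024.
P(19,r) = 19·18·…·(19−r+1), a product of r factors. Multiplying down from 19: 19 = 19; 19·18 = 342; 19·18·17 = 5,814; 19·18·17·16 = 93,024 ✓ (4 factors). So r = 4.

Answer: 4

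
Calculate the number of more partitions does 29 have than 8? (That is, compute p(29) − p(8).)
4,543

Working:
Pentagonal recurrence p(n) = p(n−1) + p(n−2) − p(n−5) − p(n−7) + …: p(29) = p(28) + p(27) − p(24) − p(22) + p(17) + p(14) − p(7) − p(3) = 3,718 + 3,010 − 1,575 − 1,002 + 297 + 135 − 15 − 3 = 4,565.
p(8) = p(7) + p(6) − p(3) − p(1) = 15 + 11 − 3 − 1 = 22.
Difference = 4,565 − 22 = 4,543.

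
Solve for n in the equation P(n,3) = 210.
7

Reasoning: P(n,3) = n(n−1)(n−2) is increasing in n; n(n−1)(n−2) ≈ (n−1)^3 = 210 gives n ≈ 6.9. Check: P(5,3) = 60, P(6,3) = 120, P(7,3) = 210 ✓. So n = 7.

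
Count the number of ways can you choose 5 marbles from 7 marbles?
21

Working:
C(7,5) = 7! / (5! × (7-5)!)
         = 7! / (5! × 2!)
         = 21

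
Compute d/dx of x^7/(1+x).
(7x^6(1+x) - x^7)/(1+x)²

Explanation: Quotient rule: [7x^{6}(1+x) - x^7]/(1+x)².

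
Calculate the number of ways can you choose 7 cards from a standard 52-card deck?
133,784,560

Reasoning: C(52,7) = 133,784,560.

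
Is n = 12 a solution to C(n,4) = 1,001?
No

Working:
C(12,4) = 12·11·10·9/4! = 11,880/24 = 495, which does not equal 1,001.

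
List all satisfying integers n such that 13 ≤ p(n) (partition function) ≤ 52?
Tabulating p(n) via p(n) = p(n−1) + p(n−2) − p(n−5) − p(n−7) + …: p(6)=11; p(7)=15; p(8)=22; p(9)=30; p(10)=42; p(11)=56. So valid n = 7, 8, 9, 10.

Answer: 7, 8, 9, 10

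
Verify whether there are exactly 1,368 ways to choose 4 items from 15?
False

C(15,4) = 1,365 ≠ 1368.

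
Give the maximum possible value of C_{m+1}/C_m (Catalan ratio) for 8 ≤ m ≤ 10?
7/2

C_{m+1}/C_m = 2(2m+1)/(m+2), which increases with m. Maximum at m = 10: 2·21/12 = 7/2.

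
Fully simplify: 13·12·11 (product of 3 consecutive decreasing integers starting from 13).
1,716

Explanation: This is P(13,3) = 13!/(10)! = 1,716.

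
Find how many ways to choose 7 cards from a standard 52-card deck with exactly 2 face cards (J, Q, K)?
12 face cards and 40 non-face cards: C(12,2) × C(40,5) = 66 × 658,008 = 43,428,528.
Final answer: 43,428,528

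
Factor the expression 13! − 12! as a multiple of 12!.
13! − 12! = 13·12! − 12! = (13 − 1)·12! = 12 × 12! = 5,748,019,200.

Answer: 12 × 12! = 5,748,019,200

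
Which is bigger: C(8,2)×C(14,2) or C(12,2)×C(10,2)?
C(8,2)×C(14,2)=2,548, C(12,2)×C(10,2)=2,970.

Answer: C(12,2)×C(10,2)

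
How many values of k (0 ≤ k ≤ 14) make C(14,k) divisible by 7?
12
Checking C(14,k) mod 7 for k = 0..14: divisible at k = 1, 2, 3, 4, 5, 6, 8, 9, 10, 11, 12, 13. That's 12 values.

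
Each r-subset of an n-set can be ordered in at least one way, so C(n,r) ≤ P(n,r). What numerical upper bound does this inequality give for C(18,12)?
P(18,12) = 18·17·16·15·14·13·12·11·10·9·8·7 = 8,892,185,702,400, so C(18,12) ≤ 8,892,185,702,400. (The bound is loose by a factor of 12! = 479,001,600: C(18,12) = 8,892,185,702,400/479,001,600 = 18,564.)
Final answer: 8,892,185,702,400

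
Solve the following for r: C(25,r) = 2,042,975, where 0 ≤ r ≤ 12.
9

Reasoning: C(25,r) is increasing for 0 ≤ r ≤ 12. Stepping up (C(25,r+1) = C(25,r)·(25−r)/(r+1)): C(25,1) = 25, C(25,2) = 300, C(25,3) = 2,300, C(25,4) = 12,650, C(25,5) = 53,130, C(25,6) = 177,100, C(25,7) = 480,700, C(25,8) = 1,081,575, C(25,9) = 2,042,975 ✓. So r = 9.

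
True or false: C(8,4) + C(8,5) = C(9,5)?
True

Explanation: Pascal's identity C(n,k) + C(n,k+1) = C(n+1,k+1): 70 + 56 = 126 = C(9,5).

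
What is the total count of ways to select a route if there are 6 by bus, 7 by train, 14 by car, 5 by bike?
By the addition principle: 6 + 7 + 14 + 5 = 32.
Final answer: 32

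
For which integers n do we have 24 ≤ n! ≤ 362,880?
4, 5, 6, 7, 8, 9

n! is strictly increasing; 4! = 24 and 9! = 362,880, so valid n = 4, 5, 6, 7, 8, 9.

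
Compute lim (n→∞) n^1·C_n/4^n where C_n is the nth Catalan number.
C_n ~ 4^n/(n^(3/2)√π), so n^1·C_n/4^n ~ n^(1 − 3/2)/√π → 0.
Final answer: 0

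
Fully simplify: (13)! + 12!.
6,706,022,400

Solution: (13)! + 12! = (13)·12! + 12! = (13+1)·12! = 14·12! = 6,706,022,400.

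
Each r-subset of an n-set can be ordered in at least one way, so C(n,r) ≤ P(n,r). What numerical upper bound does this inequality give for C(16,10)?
29,059,430,400

Working:
P(16,10) = 16·15·14·13·12·11·10·9·8·7 = 29,059,430,400, so C(16,10) ≤ 29,059,430,400. (The bound is loose by a factor of 10! = 3,628,800: C(16,10) = 29,059,430,400/3,628,800 = 8,008.)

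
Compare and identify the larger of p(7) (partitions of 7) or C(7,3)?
C(7,3)
Pentagonal recurrence p(n) = p(n−1) + p(n−2) − p(n−5) − p(n−7) + …: p(7) = p(6) + p(5) − p(2) − p(0) = 11 + 7 − 2 − 1 = 15; C(7,3) = 35.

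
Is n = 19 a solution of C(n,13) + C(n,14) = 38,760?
Yes

Reasoning: C(19,13) + C(19,14) = 27,132 + 11,628 = 38,760, which equals 38,760.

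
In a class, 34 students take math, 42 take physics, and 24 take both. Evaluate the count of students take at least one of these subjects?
|A∪B| = |A|+|B|-|A∩B| = 34+42-24 = 52.

Answer: 52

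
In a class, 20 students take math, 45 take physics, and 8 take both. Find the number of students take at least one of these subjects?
57

Working:
|A∪B| = |A|+|B|-|A∩B| = 20+45-8 = 57.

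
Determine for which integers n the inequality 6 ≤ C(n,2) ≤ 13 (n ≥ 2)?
C(3,2)=3; C(4,2)=6; C(5,2)=10; C(6,2)=15. So valid n = 4, 5.

Answer: 4, 5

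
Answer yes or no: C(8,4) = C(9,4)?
No

Explanation: LHS = C(8,4) = 70; RHS = C(9,4) = 126. 70 ≠ 126, so the statement does not hold.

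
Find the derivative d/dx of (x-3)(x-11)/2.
d/dx[(x-3)(x-11)] = (x-11) + (x-3) = 2x - 14. Dividing by 2 gives (2x - 14)/2.

Answer: (2x - 14)/2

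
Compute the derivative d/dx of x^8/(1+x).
(8x^7(1+x) - x^8)/(1+x)²

Reasoning: Quotient rule: [8x^{7}(1+x) - x^8]/(1+x)².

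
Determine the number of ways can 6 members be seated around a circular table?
120
Circular arrangements: (6-1)! = 120.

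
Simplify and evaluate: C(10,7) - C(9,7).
84

Working:
C(10,7) - C(9,7) = C(9,6) = 84.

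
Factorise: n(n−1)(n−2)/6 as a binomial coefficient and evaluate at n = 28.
C(n,3); C(28,3) = 3,276

n(n−1)(n−2)/6 = n!/(3!(n−3)!) = C(n,3). At n = 28: C(28,3) = 3,276.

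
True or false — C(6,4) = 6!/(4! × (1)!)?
False

Explanation: The correct denominator is 4!×2!, giving C(6,4) = 15; the stated RHS is 6!/(4!×1!) = 30 ≠ 15, so the statement does not hold.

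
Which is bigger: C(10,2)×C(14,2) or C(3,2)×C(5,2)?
C(10,2)×C(14,2)

C(10,2)×C(14,2)=4,095, C(3,2)×C(5,2)=30.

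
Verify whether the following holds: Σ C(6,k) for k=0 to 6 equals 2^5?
False

Reasoning: Binomial theorem: Σ C(6,k) = (1+1)^6 = 2^6 = 64; RHS 2^5 = 32.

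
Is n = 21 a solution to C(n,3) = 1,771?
No

Working:
C(21,3) = 21·20·19/3! = 7,980/6 = 1,330, which does not equal 1,771.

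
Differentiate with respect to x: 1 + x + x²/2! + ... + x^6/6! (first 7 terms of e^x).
1 + x + x²/2! + ... + x^5/5!

Differentiating term by term gives the first 6 terms of e^x.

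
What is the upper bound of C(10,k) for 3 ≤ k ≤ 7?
252

Reasoning: C(10,k) is maximised at the centre of the row: C(10,5) = 252.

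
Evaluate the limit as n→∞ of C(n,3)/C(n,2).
C(n,3)/C(n,2) = (n-2)/3 → ∞ as n → ∞.
Final answer: ∞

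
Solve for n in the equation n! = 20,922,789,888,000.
16

n! is strictly increasing. 14! = 87,178,291,200, 15! = 1,307,674,368,000, 16! = 20,922,789,888,000 ✓. So n = 16.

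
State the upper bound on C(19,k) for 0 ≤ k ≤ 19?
92,378

Working:
Maximum at k = 9 or k = 10: C(19,9) = 92,378.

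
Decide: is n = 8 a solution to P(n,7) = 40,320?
Yes

Solution: P(8,7) = 8·7·6·5·4·3·2 = 40,320, which equals 40,320.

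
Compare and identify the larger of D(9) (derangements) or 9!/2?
9!/2

Solution: D(9) = (9-1)·[D(8) + D(7)] = 8·[14,833 + 1,854] = 133,496; 9!/2 = 362,880/2 = 181,440.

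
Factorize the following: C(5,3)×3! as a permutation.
P(5,3)

C(5,3)×3! = [5!/(3!(2)!)]×3! = 5!/(2)! = P(5,3) = 60.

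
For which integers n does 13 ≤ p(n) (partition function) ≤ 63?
7, 8, 9, 10, 11

Tabulating p(n) via p(n) = p(n−1) + p(n−2) − p(n−5) − p(n−7) + …: p(6)=11; p(7)=15; p(8)=22; p(9)=30; p(10)=42; p(11)=56; p(12)=77. So valid n = 7, 8, 9, 10, 11.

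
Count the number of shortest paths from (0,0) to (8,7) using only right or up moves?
6,435

Working:
Choose 8 rights from 15 moves: C(15,8) = 6,435.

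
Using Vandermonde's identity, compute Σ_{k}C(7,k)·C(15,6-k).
= C(7+15,6) = C(22,6) = 74,613.

Answer: 74,613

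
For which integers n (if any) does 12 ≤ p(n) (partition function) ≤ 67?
7, 8, 9, 10, 11

Explanation: Tabulating p(n) via p(n) = p(n−1) + p(n−2) − p(n−5) − p(n−7) + …: p(6)=11; p(7)=15; p(8)=22; p(9)=30; p(10)=42; p(11)=56; p(12)=77. So valid n = 7, 8, 9, 10, 11.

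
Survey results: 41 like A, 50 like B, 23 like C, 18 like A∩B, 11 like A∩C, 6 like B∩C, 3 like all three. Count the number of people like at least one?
|A∪B∪C| = 41+50+23-18-11-6+3 = 82.

Answer: 82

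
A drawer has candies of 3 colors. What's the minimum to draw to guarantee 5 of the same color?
Worst case: 4 of each = 12. One more: 13.
Final answer: 13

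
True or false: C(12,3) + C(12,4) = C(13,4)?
True

Pascal's identity C(n,k) + C(n,k+1) = C(n+1,k+1): 220 + 495 = 715 = C(13,4).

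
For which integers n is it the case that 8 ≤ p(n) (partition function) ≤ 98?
6, 7, 8, 9, 10, 11, 12

Solution: Tabulating p(n) via p(n) = p(n−1) + p(n−2) − p(n−5) − p(n−7) + …: p(5)=7; p(6)=11; p(7)=15; p(8)=22; p(9)=30; p(10)=42; p(11)=56; p(12)=77; p(13)=101. So valid n = 6, 7, 8, 9, 10, 11, 12.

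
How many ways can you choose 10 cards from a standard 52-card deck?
C(52,10) = 15,820,024,220.

Answer: 15,820,024,220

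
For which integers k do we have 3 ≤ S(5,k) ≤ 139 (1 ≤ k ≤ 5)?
2, 3, 4

S(5,1)=1; S(5,2)=15; S(5,3)=25; S(5,4)=10; S(5,5)=1. So valid k = 2, 3, 4.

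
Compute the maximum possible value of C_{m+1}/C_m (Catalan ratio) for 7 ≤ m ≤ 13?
18/5

Solution: C_{m+1}/C_m = 2(2m+1)/(m+2), which increases with m. Maximum at m = 13: 2·27/15 = 18/5.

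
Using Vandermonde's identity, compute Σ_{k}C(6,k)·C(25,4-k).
= C(6+25,4) = C(31,4) = 31,465.

Answer: 31,465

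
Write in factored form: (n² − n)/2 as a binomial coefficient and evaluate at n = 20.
C(n,2); C(20,2) = 190

Solution: (n² − n)/2 = n(n−1)/2 = C(n,2). At n = 20: C(20,2) = 190.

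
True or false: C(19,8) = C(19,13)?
C(19,8) = 75,582 but C(19,13) = 27,132; symmetry gives C(19,8) = C(19,11), not C(19,13).

Answer: False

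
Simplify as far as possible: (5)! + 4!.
144

Explanation: (5)! + 4! = (5)·4! + 4! = (5+1)·4! = 6·4! = 144.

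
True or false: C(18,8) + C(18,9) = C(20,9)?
False

Reasoning: Pascal's identity gives C(19,9) = 92,378, whereas C(20,9) = 167,960.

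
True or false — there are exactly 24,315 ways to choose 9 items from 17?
False
C(17,9) = 24,310 ≠ 24315.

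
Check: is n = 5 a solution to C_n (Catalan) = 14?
No

C_5 = C(10,5)/(5+1) = 252/6 = 42, which does not equal 14.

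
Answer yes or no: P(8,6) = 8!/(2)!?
Permutation formula P(n,k) = n!/(n-k)!: 8!/2! = 40,320/2 = 20,160 = P(8,6). The statement holds.

Answer: Yes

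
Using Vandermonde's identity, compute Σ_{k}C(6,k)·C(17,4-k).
8,855

= C(6+17,4) = C(23,4) = 8,855.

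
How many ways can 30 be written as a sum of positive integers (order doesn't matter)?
5,604

Solution: Pentagonal recurrence p(n) = p(n−1) + p(n−2) − p(n−5) − p(n−7) + …: p(30) = p(29) + p(28) − p(25) − p(23) + p(18) + p(15) − p(8) − p(4) = 4,565 + 3,718 − 1,958 − 1,255 + 385 + 176 − 22 − 5 = 5,604.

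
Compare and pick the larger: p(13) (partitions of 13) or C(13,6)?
C(13,6)

Explanation: Pentagonal recurrence p(n) = p(n−1) + p(n−2) − p(n−5) − p(n−7) + …: p(13) = p(12) + p(11) − p(8) − p(6) + p(1) = 77 + 56 − 22 − 11 + 1 = 101; C(13,6) = 1,716.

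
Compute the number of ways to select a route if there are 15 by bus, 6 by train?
21

Working:
By the addition principle: 15 + 6 = 21.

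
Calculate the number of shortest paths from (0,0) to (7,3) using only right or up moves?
Choose 7 rights from 10 moves: C(10,7) = 120.
Final answer: 120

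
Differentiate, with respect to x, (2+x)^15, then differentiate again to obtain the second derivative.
210(2+x)^13

Explanation: First derivative: 15(2+x)^{14}. Second derivative: 15·14·(2+x)^{13} = 210(2+x)^{13}.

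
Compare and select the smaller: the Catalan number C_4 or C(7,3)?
C_4 = C(8,4)/(4+1) = 70/5 = 14; C(7,3) = 35.

Answer: C_4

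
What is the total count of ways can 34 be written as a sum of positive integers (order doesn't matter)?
12,310

Explanation: Pentagonal recurrence p(n) = p(n−1) + p(n−2) − p(n−5) − p(n−7) + …: p(34) = p(33) + p(32) − p(29) − p(27) + p(22) + p(19) − p(12) − p(8) = 10,143 + 8,349 − 4,565 − 3,010 + 1,002 + 490 − 77 − 22 = 12,310.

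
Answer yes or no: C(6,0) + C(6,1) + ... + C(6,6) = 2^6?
Yes

Working:
Binomial theorem with x = y = 1: Σ C(6,i) = (1+1)^6 = 2^6 = 64. The statement holds.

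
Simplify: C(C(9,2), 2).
630

Solution: C(9,2) = 36, then C(36, 2) = 630.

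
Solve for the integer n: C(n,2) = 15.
C(n,2) = n(n−1)/2! is increasing in n, and n(n−1) = 2!·15 = 30 ≈ (n−0.5)^2 gives n ≈ 6.0. Check: C(4,2) = 6, C(5,2) = 10, C(6,2) = 15 ✓. So n = 6.
Final answer: 6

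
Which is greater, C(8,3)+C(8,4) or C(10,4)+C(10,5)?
First=126, Second=462.
Final answer: C(10,4)+C(10,5)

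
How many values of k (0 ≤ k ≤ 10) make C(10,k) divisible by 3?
7

Reasoning: Checking C(10,k) mod 3 for k = 0..10: divisible at k = 2, 3, 4, 5, 6, 7, 8. That's 7 values.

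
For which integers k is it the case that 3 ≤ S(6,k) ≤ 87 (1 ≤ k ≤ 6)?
2, 4, 5

Explanation: S(6,1)=1; S(6,2)=31; S(6,3)=90; S(6,4)=65; S(6,5)=15; S(6,6)=1. So valid k = 2, 4, 5.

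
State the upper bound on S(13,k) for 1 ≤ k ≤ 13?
Row S(13,k) for k = 1..13 (via S(n,k) = k·S(n−1,k) + S(n−1,k−1)): 1, 4,095, 261,625, 2,532,530, 7,508,501, 9,321,312, 5,715,424, 1,899,612, 359,502, 39,325, 2,431, 78, 1. The row is unimodal; maximum at k = 6: 9,321,312.

Answer: 9,321,312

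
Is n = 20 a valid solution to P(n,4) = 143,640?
No

P(20,4) = 20·19·18·17 = 116,280, which does not equal 143,640.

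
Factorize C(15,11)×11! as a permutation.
P(15,11)

Working:
C(15,11)×11! = [15!/(11!(4)!)]×11! = 15!/(4)! = P(15,11) = 54,486,432,000.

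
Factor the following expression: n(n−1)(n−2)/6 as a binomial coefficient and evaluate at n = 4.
n(n−1)(n−2)/6 = n!/(3!(n−3)!) = C(n,3). At n = 4: C(4,3) = 4.
Final answer: C(n,3); C(4,3) = 4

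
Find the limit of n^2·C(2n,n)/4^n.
∞
C(2n,n) ~ 4^n/√(πn), so n^2·C(2n,n)/4^n ~ n^(2 − 1/2)/√π → ∞.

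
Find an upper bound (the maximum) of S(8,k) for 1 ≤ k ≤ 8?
1,701
Row S(8,k) for k = 1..8 (via S(n,k) = k·S(n−1,k) + S(n−1,k−1)): 1, 127, 966, 1,701, 1,050, 266, 28, 1. The row is unimodal; maximum at k = 4: 1,701.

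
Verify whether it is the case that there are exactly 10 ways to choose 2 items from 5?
True

Explanation: C(5,2) = 10.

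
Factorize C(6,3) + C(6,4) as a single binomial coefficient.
C(7,4)

Working:
By Pascal's identity: C(6,3) + C(6,4) = C(7,4) = 35.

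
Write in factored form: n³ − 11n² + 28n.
n(n − 4)(n − 7)

Solution: n³ − 11n² + 28n = n(n² − 11n + 28) = n(n − 4)(n − 7).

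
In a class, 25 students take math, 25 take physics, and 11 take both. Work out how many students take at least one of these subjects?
39

Working:
|A∪B| = |A|+|B|-|A∩B| = 25+25-11 = 39.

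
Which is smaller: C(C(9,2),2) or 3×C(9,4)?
3×C(9,4)

Explanation: C(C(9,2),2)=630, 3×C(9,4)=378.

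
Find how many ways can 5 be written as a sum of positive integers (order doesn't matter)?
Pentagonal recurrence p(n) = p(n−1) + p(n−2) − p(n−5) − p(n−7) + …: p(5) = p(4) + p(3) − p(0) = 5 + 3 − 1 = 7.

Answer: 7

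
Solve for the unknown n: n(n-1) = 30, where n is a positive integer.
n² − n − 30 = 0, so n = (1 ± √(1 + 4·30))/2 = (1 ± √121)/2 = (1 ± 11)/2, i.e. n = 6 or n = -5. Taking the positive root, n = 6 (check: 6×5 = 30).

Answer: 6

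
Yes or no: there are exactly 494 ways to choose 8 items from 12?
No

Explanation: C(12,8) = 495 ≠ 494.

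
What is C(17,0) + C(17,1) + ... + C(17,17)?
131,072

Sum of binomial coefficients = 2^17 = 131,072.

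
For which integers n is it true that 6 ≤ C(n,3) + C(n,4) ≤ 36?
5, 6

Solution: C(4,3)+C(4,4)=5; C(5,3)+C(5,4)=15; C(6,3)+C(6,4)=35; C(7,3)+C(7,4)=70. So valid n = 5, 6.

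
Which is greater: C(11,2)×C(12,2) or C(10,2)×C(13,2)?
C(11,2)×C(12,2)

Solution: C(11,2)×C(12,2)=3,630, C(10,2)×C(13,2)=3,510.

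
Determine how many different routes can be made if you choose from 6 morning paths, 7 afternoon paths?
By the multiplication principle: 6 × 7 = 42.

Answer: 42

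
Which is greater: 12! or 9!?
12!

12!=479,001,600, 9!=362,880. 12! > 9!.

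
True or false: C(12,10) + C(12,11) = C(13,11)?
Pascal's identity C(n,k) + C(n,k+1) = C(n+1,k+1): 66 + 12 = 78 = C(13,11).

Answer: True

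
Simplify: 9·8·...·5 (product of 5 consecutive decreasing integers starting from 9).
15,120

Working:
This is P(9,5) = 9!/(4)! = 15,120.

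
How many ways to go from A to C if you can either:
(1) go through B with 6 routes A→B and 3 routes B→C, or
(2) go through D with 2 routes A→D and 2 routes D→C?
22

Route via B: 6×3=18. Route via D: 2×2=4. Total: 22.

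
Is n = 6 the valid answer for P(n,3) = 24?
No

Explanation: P(6,3) = 6·5·4 = 120, which does not equal 24.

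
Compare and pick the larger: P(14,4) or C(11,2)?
P(14,4)=24,024, C(11,2)=55.

Answer: P(14,4)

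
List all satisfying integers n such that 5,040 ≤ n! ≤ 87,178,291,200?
7, 8, 9, 10, 11, 12, 13, 14

Explanation: n! is strictly increasing; 7! = 5,040 and 14! = 87,178,291,200, so valid n = 7, 8, 9, 10, 11, 12, 13, 14.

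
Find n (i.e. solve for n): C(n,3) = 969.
C(n,3) = n(n−1)(n−2)/3! is increasing in n, and n(n−1)(n−2) = 3!·969 = 5,814 ≈ (n−1)^3 gives n ≈ 19.0. Check: C(17,3) = 680, C(18,3) = 816, C(19,3) = 969 ✓. So n = 19.
Final answer: 19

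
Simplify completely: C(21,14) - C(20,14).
77,520
C(21,14) - C(20,14) = C(20,13) = 77,520.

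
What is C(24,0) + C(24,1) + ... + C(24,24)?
16,777,216

Sum of binomial coefficients = 2^24 = 16,777,216.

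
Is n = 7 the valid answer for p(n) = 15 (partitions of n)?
Yes

Explanation: Pentagonal recurrence p(n) = p(n−1) + p(n−2) − p(n−5) − p(n−7) + …: p(7) = p(6) + p(5) − p(2) − p(0) = 11 + 7 − 2 − 1 = 15, which equals 15.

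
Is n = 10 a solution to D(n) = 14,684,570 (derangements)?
D(10) = (10-1)·[D(9) + D(8)] = 9·[133,496 + 14,833] = 1,334,961, which does not equal 14,684,570.
Final answer: No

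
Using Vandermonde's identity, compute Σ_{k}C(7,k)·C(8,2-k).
105

Working:
= C(7+8,2) = C(15,2) = 105.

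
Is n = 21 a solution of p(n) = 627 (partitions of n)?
No

Explanation: Pentagonal recurrence p(n) = p(n−1) + p(n−2) − p(n−5) − p(n−7) + …: p(21) = p(20) + p(19) − p(16) − p(14) + p(9) + p(6) = 627 + 490 − 231 − 135 + 30 + 11 = 792, which does not equal 627.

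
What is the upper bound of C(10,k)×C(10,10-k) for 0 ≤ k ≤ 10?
63,504

Working:
C(10,k)·C(10,10-k) = C(10,k)², maximised at the centre k = 5: C(10,5)² = 63,504.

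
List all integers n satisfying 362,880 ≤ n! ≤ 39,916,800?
n! is strictly increasing; 9! = 362,880 and 11! = 39,916,800, so valid n = 9, 10, 11.

Answer: 9, 10, 11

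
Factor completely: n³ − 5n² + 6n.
n(n − 2)(n − 3)

Working:
n³ − 5n² + 6n = n(n² − 5n + 6) = n(n − 2)(n − 3).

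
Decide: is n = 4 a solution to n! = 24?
Yes

Solution: 4! = 4·3! = 4·6 = 24, which equals 24.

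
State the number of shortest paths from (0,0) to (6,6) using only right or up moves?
924

Choose 6 rights from 12 moves: C(12,6) = 924.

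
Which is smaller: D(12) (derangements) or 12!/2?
D(12)
D(12) = (12-1)·[D(11) + D(10)] = 11·[14,684,570 + 1,334,961] = 176,214,841; 12!/2 = 479,001,600/2 = 239,500,800.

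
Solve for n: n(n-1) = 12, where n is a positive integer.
4

Explanation: n² − n − 12 = 0, so n = (1 ± √(1 + 4·12))/2 = (1 ± √49)/2 = (1 ± 7)/2, i.e. n = 4 or n = -3. Taking the positive root, n = 4 (check: 4×3 = 12).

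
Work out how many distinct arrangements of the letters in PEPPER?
Word has 6 letters (P=3, E=2, R=1). Arrangements: 6!/Π(k!) = 60.

Answer: 60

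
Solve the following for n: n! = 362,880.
9
n! is strictly increasing. 7! = 5,040, 8! = 40,320, 9! = 362,880 ✓. So n = 9.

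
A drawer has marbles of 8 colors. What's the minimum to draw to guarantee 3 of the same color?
Worst case: 2 of each = 16. One more: 17.

Answer: 17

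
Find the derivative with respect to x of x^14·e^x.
(14x^13 + x^14)e^x

Reasoning: Product rule: d/dx[x^14]·e^x + x^14·d/dx[e^x] = 14x^{13}e^x + x^14e^x.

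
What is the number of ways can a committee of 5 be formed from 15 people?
C(15,5) = 15! / (5! × (15-5)!)
         = 15! / (5! × 10!)
         = 3,003

Answer: 3,003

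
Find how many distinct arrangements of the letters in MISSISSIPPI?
34,650

Word has 11 letters (M=1, I=4, S=4, P=2). Arrangements: 11!/Π(k!) = 34,650.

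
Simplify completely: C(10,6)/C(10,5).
C(n,k+1)/C(n,k) = (n−k)/(k+1). Here (10−5)/(5+1) = 5/6 = 5/6.

Answer: 5/6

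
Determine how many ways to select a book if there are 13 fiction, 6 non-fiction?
19

Working:
By the addition principle: 13 + 6 = 19.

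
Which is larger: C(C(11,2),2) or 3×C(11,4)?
C(C(11,2),2)

Explanation: C(C(11,2),2)=1,485, 3×C(11,4)=990.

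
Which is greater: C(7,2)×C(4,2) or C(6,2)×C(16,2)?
C(7,2)×C(4,2)=126, C(6,2)×C(16,2)=1,800.
Final answer: C(6,2)×C(16,2)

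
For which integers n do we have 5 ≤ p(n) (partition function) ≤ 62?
Tabulating p(n) via p(n) = p(n−1) + p(n−2) − p(n−5) − p(n−7) + …: p(3)=3; p(4)=5; p(5)=7; p(6)=11; p(7)=15; p(8)=22; p(9)=30; p(10)=42; p(11)=56; p(12)=77. So valid n = 4, 5, 6, 7, 8, 9, 10, 11.

Answer: 4, 5, 6, 7, 8, 9, 10, 11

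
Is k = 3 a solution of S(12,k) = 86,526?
Yes

Working:
S(12,3) = 3·S(11,3) + S(11,2) = 3·28,501 + 1,023 = 86,526, which equals 86,526.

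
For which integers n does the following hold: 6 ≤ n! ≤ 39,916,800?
3, 4, 5, 6, 7, 8, 9, 10, 11

n! is strictly increasing; 3! = 6 and 11! = 39,916,800, so valid n = 3, 4, 5, 6, 7, 8, 9, 10, 11.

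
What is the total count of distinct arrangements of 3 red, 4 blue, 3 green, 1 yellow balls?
Multinomial: 11!/(3! × 4! × 3! × 1!) = 46,200.
Final answer: 46,200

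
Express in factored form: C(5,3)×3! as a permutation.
P(5,3)

Explanation: C(5,3)×3! = [5!/(3!(2)!)]×3! = 5!/(2)! = P(5,3) = 60.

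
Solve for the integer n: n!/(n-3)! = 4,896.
n!/(n-3)! = n×(n-1)×(n-2), a product of 3 consecutive integers ≈ (n−1)^3. 4,896^(1/3) + 1 ≈ 18.0; check n = 18: 18×17×16 = 4,896 ✓. So n = 18.

Answer: 18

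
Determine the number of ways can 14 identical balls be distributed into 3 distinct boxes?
120

C(14+3-1, 3-1) = C(16, 2) = 120.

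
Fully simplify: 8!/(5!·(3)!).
56

Solution: This is C(8,5) = 56.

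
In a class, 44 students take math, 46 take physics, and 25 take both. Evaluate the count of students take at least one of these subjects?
65

Explanation: |A∪B| = |A|+|B|-|A∩B| = 44+46-25 = 65.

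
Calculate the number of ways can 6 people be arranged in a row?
720
Arrangements of 6 distinct objects: 6! = 720.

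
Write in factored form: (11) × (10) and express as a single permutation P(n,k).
P(11,2) = 11!/(9)!

Working:
Product of 2 consecutive descending integers starting at 11: P(11,2) = 11!/9! = 110.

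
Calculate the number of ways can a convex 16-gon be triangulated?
Using the Catalan number formula: C_n = C(2n, n) / (n+1)
C_14 = C(28, 14) / (14+1)
     = 40116600 / 15
     = 2,674,440
Final answer: 2,674,440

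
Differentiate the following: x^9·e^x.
(9x^8 + x^9)e^x

Working:
Product rule: d/dx[x^9]·e^x + x^9·d/dx[e^x] = 9x^{8}e^x + x^9e^x.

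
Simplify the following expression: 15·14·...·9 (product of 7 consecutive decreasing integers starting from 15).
This is P(15,7) = 15!/(8)! = 32,432,400.
Final answer: 32,432,400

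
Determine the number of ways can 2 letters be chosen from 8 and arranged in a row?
P(8,2) = 8!/(8-2)! = 56.
Final answer: 56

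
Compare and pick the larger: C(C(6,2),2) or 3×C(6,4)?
C(C(6,2),2)

Solution: C(C(6,2),2)=105, 3×C(6,4)=45.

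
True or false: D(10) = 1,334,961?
True

Working:
Derangements of 10 elements: D(10) = (10-1)·[D(9) + D(8)] = 9·[133,496 + 14,833] = 1,334,961.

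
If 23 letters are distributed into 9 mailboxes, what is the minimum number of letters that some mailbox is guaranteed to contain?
Pigeonhole: ⌈23/9⌉ = 3.
Final answer: 3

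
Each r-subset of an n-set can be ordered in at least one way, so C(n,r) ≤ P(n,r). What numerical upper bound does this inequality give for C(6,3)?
120

Working:
P(6,3) = 6·5·4 = 120, so C(6,3) ≤ 120. (The bound is loose by a factor of 3! = 6: C(6,3) = 120/6 = 20.)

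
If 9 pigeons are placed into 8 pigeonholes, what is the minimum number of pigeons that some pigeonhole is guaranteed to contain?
2

Working:
Pigeonhole: ⌈9/8⌉ = 2.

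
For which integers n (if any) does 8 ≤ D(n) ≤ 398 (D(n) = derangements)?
4, 5, 6
Using D(n) = (n−1)[D(n−1) + D(n−2)] with D(1)=0, D(2)=1: D(3)=2; D(4)=9; D(5)=44; D(6)=265; D(7)=1,854. So valid n = 4, 5, 6.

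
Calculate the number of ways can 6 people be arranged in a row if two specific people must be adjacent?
Treat pair as unit: (6-1)! arrangements × 2 internal orders = 240.
Final answer: 240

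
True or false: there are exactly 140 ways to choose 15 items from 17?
False

Reasoning: C(17,15) = 136 ≠ 140.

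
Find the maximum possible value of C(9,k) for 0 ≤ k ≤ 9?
126

Explanation: Maximum at k = 4 or k = 5: C(9,4) = 126.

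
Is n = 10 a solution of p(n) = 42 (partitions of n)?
Pentagonal recurrence p(n) = p(n−1) + p(n−2) − p(n−5) − p(n−7) + …: p(10) = p(9) + p(8) − p(5) − p(3) = 30 + 22 − 7 − 3 = 42, which equals 42.
Final answer: Yes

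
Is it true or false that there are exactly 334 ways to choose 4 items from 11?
False

Reasoning: C(11,4) = 330 ≠ 334.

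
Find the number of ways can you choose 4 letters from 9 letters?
C(9,4) = 9! / (4! × (9-4)!)
         = 9! / (4! × 5!)
         = 126

Answer: 126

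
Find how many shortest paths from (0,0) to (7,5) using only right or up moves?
792

Working:
Choose 7 rights from 12 moves: C(12,7) = 792.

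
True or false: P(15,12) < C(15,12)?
False

Working:
P(15,12) = 217,945,728,000 and C(15,12) = 455; P(n,r) = r! × C(n,r) so P > C whenever r ≥ 2.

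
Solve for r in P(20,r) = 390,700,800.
7

P(20,r) = 20·19·…·(20−r+1), a product of r factors. Multiplying down from 20: 20 = 20; 20·19 = 380; 20·19·18 = 6,840; 20·19·18·17 = 116,280; 20·19·18·17·16 = 1,860,480; 20·19·18·17·16·15 = 27,907,200; 20·19·18·17·16·15·14 = 390,700,800 ✓ (7 factors). So r = 7.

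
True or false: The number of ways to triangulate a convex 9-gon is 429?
True

Working:
Triangulations of a convex 9-gon are counted by the Catalan number C_7: C_7 = C(14,7)/(7+1) = 3,432/8 = 429.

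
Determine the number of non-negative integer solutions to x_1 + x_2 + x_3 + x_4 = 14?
680

Working:
C(14+4-1, 4-1) = 680.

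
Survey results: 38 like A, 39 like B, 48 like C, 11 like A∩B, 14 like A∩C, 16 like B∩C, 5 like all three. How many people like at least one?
89
|A∪B∪C| = 38+39+48-11-14-16+5 = 89.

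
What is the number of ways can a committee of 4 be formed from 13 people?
715

Explanation: C(13,4) = 13! / (4! × (13-4)!)
         = 13! / (4! × 9!)
         = 715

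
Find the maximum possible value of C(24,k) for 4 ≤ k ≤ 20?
2,704,156

Explanation: C(24,k) is maximised at the centre of the row: C(24,12) = 2,704,156.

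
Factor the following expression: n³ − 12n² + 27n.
n(n − 3)(n − 9)

n³ − 12n² + 27n = n(n² − 12n + 27) = n(n − 3)(n − 9).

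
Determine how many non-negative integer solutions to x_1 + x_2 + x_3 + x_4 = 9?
220

Working:
C(9+4-1, 4-1) = 220.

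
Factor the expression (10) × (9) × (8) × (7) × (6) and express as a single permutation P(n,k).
P(10,5) = 10!/(5)!

Reasoning: Product of 5 consecutive descending integers starting at 10: P(10,5) = 10!/5! = 30,240.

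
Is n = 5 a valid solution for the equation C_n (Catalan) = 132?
No

Working:
C_5 = C(10,5)/(5+1) = 252/6 = 42, which does not equal 132.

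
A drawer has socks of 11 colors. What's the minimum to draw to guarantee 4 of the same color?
34

Working:
Worst case: 3 of each = 33. One more: 34.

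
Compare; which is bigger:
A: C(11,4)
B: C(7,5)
A

Working:
A=C(11,4)=330, B=C(7,5)=21.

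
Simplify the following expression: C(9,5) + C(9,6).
210

Explanation: By Pascal's identity: C(10,6) = 210.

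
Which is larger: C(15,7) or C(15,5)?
C(15,7)

C(15,7)=6,435, C(15,5)=3,003.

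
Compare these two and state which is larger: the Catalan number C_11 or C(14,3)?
C_11

Explanation: C_11 = C(22,11)/(11+1) = 705,432/12 = 58,786; C(14,3) = 364.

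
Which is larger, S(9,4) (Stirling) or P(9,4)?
S(9,4)

Working:
S(9,4) = 4·S(8,4) + S(8,3) = 4·1,701 + 966 = 7,770; P(9,4) = 3,024.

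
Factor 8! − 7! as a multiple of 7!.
8! − 7! = 8·7! − 7! = (8 − 1)·7! = 7 × 7! = 35,280.
Final answer: 7 × 7! = 35,280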